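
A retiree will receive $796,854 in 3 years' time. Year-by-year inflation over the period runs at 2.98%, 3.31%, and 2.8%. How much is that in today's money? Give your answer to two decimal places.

Price-level factor over 3 years: 1.0298 × 1.0331 × 1.028 ≈ 1.0936751986.
Purchasing power today: $796,854 divided by that factor.

$728,602.06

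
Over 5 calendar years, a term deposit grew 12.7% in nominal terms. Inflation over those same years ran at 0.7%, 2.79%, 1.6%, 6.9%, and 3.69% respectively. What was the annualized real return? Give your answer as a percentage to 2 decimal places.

Cumulative inflation factor: 1.007 × 1.0279 × 1.016 × 1.069 × 1.0369 ≈ 1.16570.
Nominal growth factor: 1.12700. Real growth factor = 1.12700 / 1.16570 ≈ 0.96680.
Annualized: 0.96680^(1/5) − 1 ≈ -0.00673.

-0.67%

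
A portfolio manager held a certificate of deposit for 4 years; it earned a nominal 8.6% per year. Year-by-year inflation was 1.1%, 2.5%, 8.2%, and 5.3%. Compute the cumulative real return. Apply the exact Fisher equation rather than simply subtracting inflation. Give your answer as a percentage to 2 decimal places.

Cumulative inflation factor: 1.011 × 1.025 × 1.082 × 1.053 ≈ 1.18068.
Nominal growth factor: 1.39097. Real growth factor = 1.39097 / 1.18068 ≈ 1.17812.
Total real return ≈ 17.8118%.

17.81%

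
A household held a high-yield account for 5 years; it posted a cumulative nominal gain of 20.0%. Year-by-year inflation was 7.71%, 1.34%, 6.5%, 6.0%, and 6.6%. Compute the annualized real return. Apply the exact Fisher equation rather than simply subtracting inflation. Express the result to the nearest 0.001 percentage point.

Cumulative inflation factor: 1.0771 × 1.0134 × 1.065 × 1.060 × 1.066 ≈ 1.31356.
Nominal growth factor: 1.20000. Real growth factor = 1.20000 / 1.31356 ≈ 0.91355.
Annualized: 0.91355^(1/5) − 1 ≈ -0.01792.

-1.792%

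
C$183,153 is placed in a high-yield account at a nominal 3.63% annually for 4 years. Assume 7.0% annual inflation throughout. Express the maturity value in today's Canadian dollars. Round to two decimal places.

C$161,146.52

Nominal value at maturity: C$183,153 × (1 + 3.63%)^4 ≈ C$211,230.21.
Price-level factor over 4 years: (1 + 7.0%)^4 = 1.31079601.
The maturity value deflated by that factor is the answer in today's purchasing power.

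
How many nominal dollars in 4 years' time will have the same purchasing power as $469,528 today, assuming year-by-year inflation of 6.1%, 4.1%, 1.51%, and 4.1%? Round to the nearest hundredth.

Cumulative price-level factor: 1.061 × 1.041 × 1.0151 × 1.041 ≈ 1.1671473027.
Multiplying $469,528 by the price-level factor gives the future nominal sum.

$548,008.34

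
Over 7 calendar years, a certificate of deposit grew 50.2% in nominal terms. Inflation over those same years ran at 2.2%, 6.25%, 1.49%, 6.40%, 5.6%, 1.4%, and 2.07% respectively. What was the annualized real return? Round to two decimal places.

Cumulative inflation factor: 1.022 × 1.0625 × 1.0149 × 1.0640 × 1.056 × 1.014 × 1.0207 ≈ 1.28158.
Nominal growth factor: 1.50200. Real growth factor = 1.50200 / 1.28158 ≈ 1.17199.
Annualized: 1.17199^(1/7) − 1 ≈ 0.02293.

2.29%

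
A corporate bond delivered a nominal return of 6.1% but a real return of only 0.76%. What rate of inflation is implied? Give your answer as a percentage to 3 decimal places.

From (1+r_nom) = (1+r_real)(1+π), we get 1+π = (1 + 6.1%)/(1 + 0.76%) = 1.061/1.0076 ≈ 1.05300.
So π ≈ 5.2997%.

5.300%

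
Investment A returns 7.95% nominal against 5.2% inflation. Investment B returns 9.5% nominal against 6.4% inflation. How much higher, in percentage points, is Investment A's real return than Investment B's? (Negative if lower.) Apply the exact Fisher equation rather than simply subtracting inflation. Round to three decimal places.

Investment A real return: 1.0795/1.052 − 1 = 2.6141%.
Investment B real return: 1.095/1.064 − 1 = 2.9135%.
Difference: 2.6141 − 2.9135 = -0.2994 pp.

-0.299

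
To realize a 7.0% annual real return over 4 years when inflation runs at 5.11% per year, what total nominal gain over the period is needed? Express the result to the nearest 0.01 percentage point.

Required annual nominal rate: (1+7.0%)(1+5.11%) − 1 = 12.4677%.
Cumulative over 4 years: (1 + 0.124677)^4 − 1 ≈ 0.59997.

60.00%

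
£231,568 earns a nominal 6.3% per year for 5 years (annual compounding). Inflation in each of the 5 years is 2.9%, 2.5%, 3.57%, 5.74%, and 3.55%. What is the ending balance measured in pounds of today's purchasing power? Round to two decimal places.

Nominal value at maturity: £231,568 × (1 + 6.3%)^5 ≈ £314,300.35.
Price-level factor over 5 years: 1.029 × 1.025 × 1.0357 × 1.0574 × 1.0355 ≈ 1.1960866021.
Dividing the nominal maturity value by the price-level factor gives the value in today's money.

£262,773.91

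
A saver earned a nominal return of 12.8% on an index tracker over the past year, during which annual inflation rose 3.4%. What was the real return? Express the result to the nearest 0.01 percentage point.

Real return via the Fisher equation: (1 + 12.8%)/(1 + 3.4%) − 1 = 1.128/1.034 − 1 ≈ 0.09091.

9.09%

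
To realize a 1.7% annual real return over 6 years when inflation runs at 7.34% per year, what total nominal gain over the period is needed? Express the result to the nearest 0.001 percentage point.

Required annual nominal rate: (1+1.7%)(1+7.34%) − 1 = 9.16478%.
Cumulative over 6 years: (1 + 0.0916478)^6 − 1 ≈ 0.69237.

69.237%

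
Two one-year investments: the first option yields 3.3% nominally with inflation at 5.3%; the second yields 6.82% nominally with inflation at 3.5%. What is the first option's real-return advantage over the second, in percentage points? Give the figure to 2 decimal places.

-5.11

The first option real return: 1.033/1.053 − 1 = -1.899%.
The second real return: 1.0682/1.035 − 1 = 3.208%.
Difference: -1.899 − 3.208 = -5.107 pp.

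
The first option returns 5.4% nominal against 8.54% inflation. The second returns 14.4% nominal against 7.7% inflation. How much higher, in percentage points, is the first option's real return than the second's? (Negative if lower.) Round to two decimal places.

The first option real return: 1.054/1.0854 − 1 = -2.893%.
The second real return: 1.144/1.077 − 1 = 6.221%.
Difference: -2.893 − 6.221 = -9.114 pp.

-9.11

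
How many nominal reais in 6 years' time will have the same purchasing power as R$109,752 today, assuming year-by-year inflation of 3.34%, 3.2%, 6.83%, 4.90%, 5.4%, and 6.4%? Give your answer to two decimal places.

Cumulative price-level factor: 1.0334 × 1.032 × 1.0683 × 1.0490 × 1.054 × 1.064 ≈ 1.3402910265.
The nominal amount required is R$109,752 scaled up by that factor.

R$147,099.62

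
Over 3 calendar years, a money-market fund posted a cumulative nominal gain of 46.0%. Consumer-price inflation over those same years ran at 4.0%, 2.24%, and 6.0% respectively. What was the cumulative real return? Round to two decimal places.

29.54%

Cumulative inflation factor: 1.040 × 1.0224 × 1.060 ≈ 1.12709.
Nominal growth factor: 1.46000. Real growth factor = 1.46000 / 1.12709 ≈ 1.29537.
Total real return ≈ 29.5367%.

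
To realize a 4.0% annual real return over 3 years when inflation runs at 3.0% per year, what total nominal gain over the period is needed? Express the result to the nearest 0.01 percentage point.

22.92%

Required annual nominal rate: (1+4.0%)(1+3.0%) − 1 = 7.12%.
Cumulative over 3 years: (1 + 0.0712)^3 − 1 ≈ 0.22917.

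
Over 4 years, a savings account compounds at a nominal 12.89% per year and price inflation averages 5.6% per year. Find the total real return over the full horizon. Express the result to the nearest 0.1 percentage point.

30.6%

The annual real rate is (1+12.89%)/(1+5.6%) − 1 = 6.9034%.
Compounded over 4 years: (1 + 0.069034)^4 − 1 ≈ 0.30607.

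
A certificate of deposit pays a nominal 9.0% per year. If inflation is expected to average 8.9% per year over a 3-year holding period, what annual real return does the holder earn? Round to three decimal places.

0.092%

With constant rates the annual real return is the same each year: (1+9.0%)/(1+8.9%) − 1 = 0.00092.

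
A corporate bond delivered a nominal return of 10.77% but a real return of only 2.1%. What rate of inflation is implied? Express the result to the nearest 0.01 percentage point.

From (1+r_nom) = (1+r_real)(1+π), we get 1+π = (1 + 10.77%)/(1 + 2.1%) = 1.1077/1.021 ≈ 1.08492.
So π ≈ 8.4917%.

8.49%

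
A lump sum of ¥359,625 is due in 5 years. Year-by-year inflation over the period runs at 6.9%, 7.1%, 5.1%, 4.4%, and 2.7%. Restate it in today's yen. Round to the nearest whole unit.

¥278,746

Price-level factor over 5 years: 1.069 × 1.071 × 1.051 × 1.044 × 1.027 ≈ 1.2901518644.
Purchasing power today: ¥359,625 divided by that factor.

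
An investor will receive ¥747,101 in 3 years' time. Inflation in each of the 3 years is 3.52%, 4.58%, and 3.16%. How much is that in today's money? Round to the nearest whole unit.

Price-level factor over 3 years: 1.0352 × 1.0458 × 1.0316 ≈ 1.1168227043.
Purchasing power today: ¥747,101 divided by that factor.

¥668,952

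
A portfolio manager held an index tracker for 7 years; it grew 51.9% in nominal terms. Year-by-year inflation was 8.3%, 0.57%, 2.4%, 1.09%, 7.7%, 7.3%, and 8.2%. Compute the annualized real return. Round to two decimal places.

Cumulative inflation factor: 1.083 × 1.0057 × 1.024 × 1.0109 × 1.077 × 1.073 × 1.082 ≈ 1.40977.
Nominal growth factor: 1.51900. Real growth factor = 1.51900 / 1.40977 ≈ 1.07748.
Annualized: 1.07748^(1/7) − 1 ≈ 0.01072.

1.07%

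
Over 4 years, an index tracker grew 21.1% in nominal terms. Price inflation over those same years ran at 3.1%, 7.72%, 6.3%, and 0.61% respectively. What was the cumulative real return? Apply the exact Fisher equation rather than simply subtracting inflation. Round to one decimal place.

2.0%

Cumulative inflation factor: 1.031 × 1.0772 × 1.063 × 1.0061 ≈ 1.18776.
Nominal growth factor: 1.21100. Real growth factor = 1.21100 / 1.18776 ≈ 1.01956.
Total real return ≈ 1.9565%.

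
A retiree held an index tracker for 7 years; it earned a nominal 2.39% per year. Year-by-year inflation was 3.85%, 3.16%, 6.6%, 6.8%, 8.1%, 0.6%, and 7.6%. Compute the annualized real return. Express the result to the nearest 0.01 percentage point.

-2.68%

Cumulative inflation factor: 1.0385 × 1.0316 × 1.066 × 1.068 × 1.081 × 1.006 × 1.076 ≈ 1.42719.
Nominal growth factor: 1.17978. Real growth factor = 1.17978 / 1.42719 ≈ 0.82665.
Annualized: 0.82665^(1/7) − 1 ≈ -0.02683.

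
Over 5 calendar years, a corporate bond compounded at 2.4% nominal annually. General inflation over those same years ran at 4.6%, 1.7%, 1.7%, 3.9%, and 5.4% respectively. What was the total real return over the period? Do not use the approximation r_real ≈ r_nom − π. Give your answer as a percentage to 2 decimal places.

-4.97%

Cumulative inflation factor: 1.046 × 1.017 × 1.017 × 1.039 × 1.054 ≈ 1.18476.
Nominal growth factor: 1.12590. Real growth factor = 1.12590 / 1.18476 ≈ 0.95032.
Total real return ≈ -4.9680%.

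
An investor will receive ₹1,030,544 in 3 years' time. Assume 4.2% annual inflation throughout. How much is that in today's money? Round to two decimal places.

₹910,884.65

Price-level factor over 3 years: (1 + 4.2%)^3 = 1.131366088.
Purchasing power today: ₹1,030,544 divided by that factor.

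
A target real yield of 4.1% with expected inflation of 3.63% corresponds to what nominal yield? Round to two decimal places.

By the Fisher equation, 1 + r_nom = (1 + 4.1%)(1 + 3.63%) = 1.041 × 1.0363 = 1.0787883.
So r_nom = 7.87883%.

7.88%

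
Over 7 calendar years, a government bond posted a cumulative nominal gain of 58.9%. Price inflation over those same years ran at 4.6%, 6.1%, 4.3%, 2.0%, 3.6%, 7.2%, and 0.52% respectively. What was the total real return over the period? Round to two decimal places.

Cumulative inflation factor: 1.046 × 1.061 × 1.043 × 1.020 × 1.036 × 1.072 × 1.0052 ≈ 1.31807.
Nominal growth factor: 1.58900. Real growth factor = 1.58900 / 1.31807 ≈ 1.20555.
Total real return ≈ 20.5550%.

20.56%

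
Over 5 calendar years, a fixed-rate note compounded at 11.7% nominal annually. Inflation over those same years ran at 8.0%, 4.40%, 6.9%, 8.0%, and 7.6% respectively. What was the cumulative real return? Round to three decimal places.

Cumulative inflation factor: 1.080 × 1.0440 × 1.069 × 1.080 × 1.076 ≈ 1.40068.
Nominal growth factor: 1.73886. Real growth factor = 1.73886 / 1.40068 ≈ 1.24145.
Total real return ≈ 24.1446%.

24.145%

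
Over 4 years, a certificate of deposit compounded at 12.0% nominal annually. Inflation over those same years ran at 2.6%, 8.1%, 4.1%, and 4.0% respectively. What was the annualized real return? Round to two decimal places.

6.99%

Cumulative inflation factor: 1.026 × 1.081 × 1.041 × 1.040 ≈ 1.20076.
Nominal growth factor: 1.57352. Real growth factor = 1.57352 / 1.20076 ≈ 1.31043.
Annualized: 1.31043^(1/4) − 1 ≈ 0.06993.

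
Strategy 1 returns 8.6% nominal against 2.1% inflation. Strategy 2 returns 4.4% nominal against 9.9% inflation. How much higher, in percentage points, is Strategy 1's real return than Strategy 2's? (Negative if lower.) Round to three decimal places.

11.371

Strategy 1 real return: 1.086/1.021 − 1 = 6.3663%.
Strategy 2 real return: 1.044/1.099 − 1 = -5.0045%.
Difference: 6.3663 − (-5.0045) = 11.3708 pp.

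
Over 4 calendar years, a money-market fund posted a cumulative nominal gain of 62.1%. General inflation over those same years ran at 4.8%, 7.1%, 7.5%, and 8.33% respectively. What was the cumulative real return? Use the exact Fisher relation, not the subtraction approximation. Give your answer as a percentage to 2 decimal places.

24.02%

Cumulative inflation factor: 1.048 × 1.071 × 1.075 × 1.0833 ≈ 1.30710.
Nominal growth factor: 1.62100. Real growth factor = 1.62100 / 1.30710 ≈ 1.24015.
Total real return ≈ 24.0152%.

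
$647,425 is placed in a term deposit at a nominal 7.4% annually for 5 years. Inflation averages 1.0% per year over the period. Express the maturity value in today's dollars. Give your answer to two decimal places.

$880,245.88

Nominal value at maturity: $647,425 × (1 + 7.4%)^5 ≈ $925,147.27.
Price-level factor over 5 years: (1 + 1.0%)^5 = 1.0510100501.
The maturity value deflated by that factor is the answer in today's purchasing power.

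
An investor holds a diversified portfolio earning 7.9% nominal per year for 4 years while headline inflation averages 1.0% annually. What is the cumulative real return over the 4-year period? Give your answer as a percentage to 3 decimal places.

30.257%

The annual real rate is (1+7.9%)/(1+1.0%) − 1 = 6.8317%.
Compounded over 4 years: (1 + 0.068317)^4 − 1 ≈ 0.30257.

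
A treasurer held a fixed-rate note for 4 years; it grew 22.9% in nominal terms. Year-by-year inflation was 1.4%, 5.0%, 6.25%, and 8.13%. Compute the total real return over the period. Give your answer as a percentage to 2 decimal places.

0.47%

Cumulative inflation factor: 1.014 × 1.050 × 1.0625 × 1.0813 ≈ 1.22321.
Nominal growth factor: 1.22900. Real growth factor = 1.22900 / 1.22321 ≈ 1.00473.
Total real return ≈ 0.4730%.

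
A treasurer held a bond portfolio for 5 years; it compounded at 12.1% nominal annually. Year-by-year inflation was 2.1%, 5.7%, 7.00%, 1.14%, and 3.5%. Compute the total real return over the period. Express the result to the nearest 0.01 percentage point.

46.45%

Cumulative inflation factor: 1.021 × 1.057 × 1.0700 × 1.0114 × 1.035 ≈ 1.20878.
Nominal growth factor: 1.77022. Real growth factor = 1.77022 / 1.20878 ≈ 1.46447.
Total real return ≈ 46.4469%.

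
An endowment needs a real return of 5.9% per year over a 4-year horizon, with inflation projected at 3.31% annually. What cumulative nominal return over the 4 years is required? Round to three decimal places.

43.269%

Required annual nominal rate: (1+5.9%)(1+3.31%) − 1 = 9.40529%.
Cumulative over 4 years: (1 + 0.0940529)^4 − 1 ≈ 0.43269.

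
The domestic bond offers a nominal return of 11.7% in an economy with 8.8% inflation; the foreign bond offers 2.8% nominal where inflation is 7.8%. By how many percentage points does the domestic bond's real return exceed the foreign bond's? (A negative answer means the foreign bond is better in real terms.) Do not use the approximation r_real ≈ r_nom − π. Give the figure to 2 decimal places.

7.30

The domestic bond real return: 1.117/1.088 − 1 = 2.665%.
The foreign bond real return: 1.028/1.078 − 1 = -4.638%.
Difference: 2.665 − (-4.638) = 7.303 pp.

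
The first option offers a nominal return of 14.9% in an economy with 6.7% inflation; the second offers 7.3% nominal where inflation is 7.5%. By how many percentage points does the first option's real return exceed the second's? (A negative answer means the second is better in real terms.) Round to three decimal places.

7.871

The first option real return: 1.149/1.067 − 1 = 7.6851%.
The second real return: 1.073/1.075 − 1 = -0.1860%.
Difference: 7.6851 − (-0.1860) = 7.8711 pp.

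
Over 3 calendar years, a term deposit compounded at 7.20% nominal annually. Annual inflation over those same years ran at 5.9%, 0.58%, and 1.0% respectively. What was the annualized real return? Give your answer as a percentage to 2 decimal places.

Cumulative inflation factor: 1.059 × 1.0058 × 1.010 ≈ 1.07579.
Nominal growth factor: 1.23193. Real growth factor = 1.23193 / 1.07579 ≈ 1.14513.
Annualized: 1.14513^(1/3) − 1 ≈ 0.04621.

4.62%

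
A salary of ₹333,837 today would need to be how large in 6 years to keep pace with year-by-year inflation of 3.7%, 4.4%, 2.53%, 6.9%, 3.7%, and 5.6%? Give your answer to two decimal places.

Cumulative price-level factor: 1.037 × 1.044 × 1.0253 × 1.069 × 1.037 × 1.056 ≈ 1.2994231276.
The nominal amount required is ₹333,837 scaled up by that factor.

₹433,795.52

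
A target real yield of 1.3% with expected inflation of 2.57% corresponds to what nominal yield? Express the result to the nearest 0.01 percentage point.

By the Fisher equation, 1 + r_nom = (1 + 1.3%)(1 + 2.57%) = 1.013 × 1.0257 = 1.0390341.
So r_nom = 3.90341%.

3.90%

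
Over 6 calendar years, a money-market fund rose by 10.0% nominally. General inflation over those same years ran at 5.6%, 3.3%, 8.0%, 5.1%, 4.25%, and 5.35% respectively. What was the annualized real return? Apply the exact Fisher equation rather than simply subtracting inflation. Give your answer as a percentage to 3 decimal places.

Cumulative inflation factor: 1.056 × 1.033 × 1.080 × 1.051 × 1.0425 × 1.0535 ≈ 1.35988.
Nominal growth factor: 1.10000. Real growth factor = 1.10000 / 1.35988 ≈ 0.80889.
Annualized: 0.80889^(1/6) − 1 ≈ -0.03473.

-3.473%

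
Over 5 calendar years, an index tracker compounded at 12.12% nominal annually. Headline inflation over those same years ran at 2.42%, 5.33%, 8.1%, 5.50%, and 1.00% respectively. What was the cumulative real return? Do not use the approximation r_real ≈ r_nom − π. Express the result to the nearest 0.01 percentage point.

Cumulative inflation factor: 1.0242 × 1.0533 × 1.081 × 1.0550 × 1.0100 ≈ 1.24261.
Nominal growth factor: 1.77180. Real growth factor = 1.77180 / 1.24261 ≈ 1.42587.
Total real return ≈ 42.5867%.

42.59%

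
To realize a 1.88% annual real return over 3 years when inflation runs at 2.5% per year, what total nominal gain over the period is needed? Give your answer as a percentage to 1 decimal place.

13.9%

Required annual nominal rate: (1+1.88%)(1+2.5%) − 1 = 4.427%.
Cumulative over 3 years: (1 + 0.04427)^3 − 1 ≈ 0.13878.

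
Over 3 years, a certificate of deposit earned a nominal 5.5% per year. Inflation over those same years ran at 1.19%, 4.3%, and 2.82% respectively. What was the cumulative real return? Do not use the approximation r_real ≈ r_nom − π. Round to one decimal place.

8.2%

Cumulative inflation factor: 1.0119 × 1.043 × 1.0282 ≈ 1.08517.
Nominal growth factor: 1.17424. Real growth factor = 1.17424 / 1.08517 ≈ 1.08208.
Total real return ≈ 8.2076%.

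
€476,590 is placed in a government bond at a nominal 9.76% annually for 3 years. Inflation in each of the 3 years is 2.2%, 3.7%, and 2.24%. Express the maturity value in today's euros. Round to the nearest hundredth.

€581,603.12

Nominal value at maturity: €476,590 × (1 + 9.76%)^3 ≈ €630,198.29.
Price-level factor over 3 years: 1.022 × 1.037 × 1.0224 = 1.0835538336.
The maturity value deflated by that factor is the answer in today's purchasing power.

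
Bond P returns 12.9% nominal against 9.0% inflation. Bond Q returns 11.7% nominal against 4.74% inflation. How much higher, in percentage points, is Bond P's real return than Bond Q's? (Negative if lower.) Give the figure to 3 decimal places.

Bond P real return: 1.129/1.090 − 1 = 3.5780%.
Bond Q real return: 1.117/1.0474 − 1 = 6.6450%.
Difference: 3.5780 − 6.6450 = -3.0670 pp.

-3.067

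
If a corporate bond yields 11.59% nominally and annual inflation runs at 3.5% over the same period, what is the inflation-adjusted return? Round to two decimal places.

7.82%

Real return via the Fisher equation: (1 + 11.59%)/(1 + 3.5%) − 1 = 1.1159/1.035 − 1 ≈ 0.07816.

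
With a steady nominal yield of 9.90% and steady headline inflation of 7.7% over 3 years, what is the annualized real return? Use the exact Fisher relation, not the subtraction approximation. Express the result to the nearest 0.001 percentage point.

2.043%

With constant rates the annual real return is the same each year: (1+9.90%)/(1+7.7%) − 1 = 0.02043.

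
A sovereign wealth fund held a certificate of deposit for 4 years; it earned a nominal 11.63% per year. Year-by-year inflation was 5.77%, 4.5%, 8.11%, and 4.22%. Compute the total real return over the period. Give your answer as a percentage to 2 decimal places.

Cumulative inflation factor: 1.0577 × 1.045 × 1.0811 × 1.0422 ≈ 1.24536.
Nominal growth factor: 1.55283. Real growth factor = 1.55283 / 1.24536 ≈ 1.24689.
Total real return ≈ 24.6890%.

24.69%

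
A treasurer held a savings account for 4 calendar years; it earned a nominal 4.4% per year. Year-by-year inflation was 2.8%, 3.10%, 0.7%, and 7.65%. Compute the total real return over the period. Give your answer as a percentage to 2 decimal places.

3.40%

Cumulative inflation factor: 1.028 × 1.0310 × 1.007 × 1.0765 ≈ 1.14893.
Nominal growth factor: 1.18796. Real growth factor = 1.18796 / 1.14893 ≈ 1.03397.
Total real return ≈ 3.3967%.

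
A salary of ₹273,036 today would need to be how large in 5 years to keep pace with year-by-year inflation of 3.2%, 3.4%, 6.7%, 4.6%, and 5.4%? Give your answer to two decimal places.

₹342,733.74

Cumulative price-level factor: 1.032 × 1.034 × 1.067 × 1.046 × 1.054 ≈ 1.2552694255.
Multiplying ₹273,036 by the price-level factor gives the future nominal sum.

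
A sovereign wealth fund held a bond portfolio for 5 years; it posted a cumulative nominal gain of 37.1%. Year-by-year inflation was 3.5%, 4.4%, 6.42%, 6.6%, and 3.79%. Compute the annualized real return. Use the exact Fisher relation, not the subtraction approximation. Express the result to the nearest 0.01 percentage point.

1.51%

Cumulative inflation factor: 1.035 × 1.044 × 1.0642 × 1.066 × 1.0379 ≈ 1.27226.
Nominal growth factor: 1.37100. Real growth factor = 1.37100 / 1.27226 ≈ 1.07761.
Annualized: 1.07761^(1/5) − 1 ≈ 0.01506.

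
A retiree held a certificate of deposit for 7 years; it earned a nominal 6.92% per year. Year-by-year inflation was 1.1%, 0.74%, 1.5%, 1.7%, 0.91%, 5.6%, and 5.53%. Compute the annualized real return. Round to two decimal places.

Cumulative inflation factor: 1.011 × 1.0074 × 1.015 × 1.017 × 1.0091 × 1.056 × 1.0553 ≈ 1.18226.
Nominal growth factor: 1.59740. Real growth factor = 1.59740 / 1.18226 ≈ 1.35113.
Annualized: 1.35113^(1/7) − 1 ≈ 0.04393.

4.39%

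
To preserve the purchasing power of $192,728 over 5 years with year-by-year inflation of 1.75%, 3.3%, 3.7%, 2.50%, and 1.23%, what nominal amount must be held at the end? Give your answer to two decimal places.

Cumulative price-level factor: 1.0175 × 1.033 × 1.037 × 1.0250 × 1.0123 ≈ 1.1309583153.
The nominal amount required is $192,728 scaled up by that factor.

$217,967.33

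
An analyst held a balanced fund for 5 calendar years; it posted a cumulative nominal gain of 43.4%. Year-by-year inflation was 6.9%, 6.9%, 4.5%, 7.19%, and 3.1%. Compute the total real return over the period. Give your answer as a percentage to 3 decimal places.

Cumulative inflation factor: 1.069 × 1.069 × 1.045 × 1.0719 × 1.031 ≈ 1.31973.
Nominal growth factor: 1.43400. Real growth factor = 1.43400 / 1.31973 ≈ 1.08659.
Total real return ≈ 8.6587%.

8.659%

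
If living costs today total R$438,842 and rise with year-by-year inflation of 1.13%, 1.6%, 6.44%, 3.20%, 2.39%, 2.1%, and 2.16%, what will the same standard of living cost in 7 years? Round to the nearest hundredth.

Cumulative price-level factor: 1.0113 × 1.016 × 1.0644 × 1.0320 × 1.0239 × 1.021 × 1.0216 ≈ 1.2053757436.
The nominal amount required is R$438,842 scaled up by that factor.

R$528,969.50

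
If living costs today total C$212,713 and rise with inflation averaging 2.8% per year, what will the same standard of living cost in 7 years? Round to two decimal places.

C$258,074.94

Cumulative price-level factor: (1+2.8%)^7 ≈ 1.2132541978.
The nominal amount required is C$212,713 scaled up by that factor.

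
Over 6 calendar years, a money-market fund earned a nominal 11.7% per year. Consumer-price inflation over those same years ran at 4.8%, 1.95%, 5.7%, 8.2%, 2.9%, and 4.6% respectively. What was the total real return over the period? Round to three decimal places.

Cumulative inflation factor: 1.048 × 1.0195 × 1.057 × 1.082 × 1.029 × 1.046 ≈ 1.31522.
Nominal growth factor: 1.94231. Real growth factor = 1.94231 / 1.31522 ≈ 1.47680.
Total real return ≈ 47.6798%.

47.680%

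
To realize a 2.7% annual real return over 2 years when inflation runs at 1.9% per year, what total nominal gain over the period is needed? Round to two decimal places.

Required annual nominal rate: (1+2.7%)(1+1.9%) − 1 = 4.6513%.
Cumulative over 2 years: (1 + 0.046513)^2 − 1 ≈ 0.09519.

9.52%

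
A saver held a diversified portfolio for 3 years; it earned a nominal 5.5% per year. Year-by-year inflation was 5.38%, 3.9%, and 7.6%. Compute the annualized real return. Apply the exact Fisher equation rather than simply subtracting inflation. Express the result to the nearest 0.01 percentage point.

-0.11%

Cumulative inflation factor: 1.0538 × 1.039 × 1.076 ≈ 1.17811.
Nominal growth factor: 1.17424. Real growth factor = 1.17424 / 1.17811 ≈ 0.99672.
Annualized: 0.99672^(1/3) − 1 ≈ -0.00110.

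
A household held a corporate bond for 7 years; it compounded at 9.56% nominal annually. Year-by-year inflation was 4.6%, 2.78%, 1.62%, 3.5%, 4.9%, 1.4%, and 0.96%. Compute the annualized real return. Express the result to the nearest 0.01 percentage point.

6.56%

Cumulative inflation factor: 1.046 × 1.0278 × 1.0162 × 1.035 × 1.049 × 1.014 × 1.0096 ≈ 1.21429.
Nominal growth factor: 1.89480. Real growth factor = 1.89480 / 1.21429 ≈ 1.56042.
Annualized: 1.56042^(1/7) − 1 ≈ 0.06563.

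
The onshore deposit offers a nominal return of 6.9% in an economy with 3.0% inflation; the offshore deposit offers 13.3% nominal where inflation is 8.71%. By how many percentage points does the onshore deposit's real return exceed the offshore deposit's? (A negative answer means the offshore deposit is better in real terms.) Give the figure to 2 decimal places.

The onshore deposit real return: 1.069/1.030 − 1 = 3.786%.
The offshore deposit real return: 1.133/1.0871 − 1 = 4.222%.
Difference: 3.786 − 4.222 = -0.436 pp.

-0.44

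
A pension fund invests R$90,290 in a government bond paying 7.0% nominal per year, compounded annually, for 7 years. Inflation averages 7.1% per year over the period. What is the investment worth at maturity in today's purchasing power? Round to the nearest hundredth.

Nominal value at maturity: R$90,290 × (1 + 7.0%)^7 ≈ R$144,986.01.
Price-level factor over 7 years: (1 + 7.1%)^7 ≈ 1.6163160884.
The maturity value deflated by that factor is the answer in today's purchasing power.

R$89,701.52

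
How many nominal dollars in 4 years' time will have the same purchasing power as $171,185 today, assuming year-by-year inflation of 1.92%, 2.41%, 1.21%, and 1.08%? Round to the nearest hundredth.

$182,791.56

Cumulative price-level factor: 1.0192 × 1.0241 × 1.0121 × 1.0108 ≈ 1.0678012852.
Multiplying $171,185 by the price-level factor gives the future nominal sum.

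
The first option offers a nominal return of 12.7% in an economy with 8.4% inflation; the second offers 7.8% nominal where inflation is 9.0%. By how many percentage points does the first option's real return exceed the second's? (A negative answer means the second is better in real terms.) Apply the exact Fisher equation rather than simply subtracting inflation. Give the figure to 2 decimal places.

The first option real return: 1.127/1.084 − 1 = 3.967%.
The second real return: 1.078/1.090 − 1 = -1.101%.
Difference: 3.967 − (-1.101) = 5.068 pp.

5.07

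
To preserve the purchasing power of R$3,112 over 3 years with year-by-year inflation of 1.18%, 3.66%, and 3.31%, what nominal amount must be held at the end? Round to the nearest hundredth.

Cumulative price-level factor: 1.0118 × 1.0366 × 1.0331 ≈ 1.0835482152.
Multiplying R$3,112 by the price-level factor gives the future nominal sum.

R$3,372.00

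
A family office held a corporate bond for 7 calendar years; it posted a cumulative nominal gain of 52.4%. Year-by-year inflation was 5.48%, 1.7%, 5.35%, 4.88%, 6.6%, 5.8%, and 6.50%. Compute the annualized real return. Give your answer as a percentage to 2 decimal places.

Cumulative inflation factor: 1.0548 × 1.017 × 1.0535 × 1.0488 × 1.066 × 1.058 × 1.0650 ≈ 1.42367.
Nominal growth factor: 1.52400. Real growth factor = 1.52400 / 1.42367 ≈ 1.07047.
Annualized: 1.07047^(1/7) − 1 ≈ 0.00978.

0.98%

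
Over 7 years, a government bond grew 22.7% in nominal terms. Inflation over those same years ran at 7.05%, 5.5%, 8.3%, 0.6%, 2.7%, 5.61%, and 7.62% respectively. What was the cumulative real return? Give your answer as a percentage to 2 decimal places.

Cumulative inflation factor: 1.0705 × 1.055 × 1.083 × 1.006 × 1.027 × 1.0561 × 1.0762 ≈ 1.43626.
Nominal growth factor: 1.22700. Real growth factor = 1.22700 / 1.43626 ≈ 0.85430.
Total real return ≈ -14.5700%.

-14.57%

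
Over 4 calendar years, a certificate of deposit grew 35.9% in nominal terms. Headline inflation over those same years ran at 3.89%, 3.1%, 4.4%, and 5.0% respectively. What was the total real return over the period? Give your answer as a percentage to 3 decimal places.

15.744%

Cumulative inflation factor: 1.0389 × 1.031 × 1.044 × 1.050 ≈ 1.17415.
Nominal growth factor: 1.35900. Real growth factor = 1.35900 / 1.17415 ≈ 1.15744.
Total real return ≈ 15.7437%.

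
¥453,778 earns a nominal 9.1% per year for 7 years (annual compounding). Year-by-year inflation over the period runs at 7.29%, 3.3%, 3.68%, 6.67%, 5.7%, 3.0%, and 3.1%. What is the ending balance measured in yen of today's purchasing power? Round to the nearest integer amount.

Nominal value at maturity: ¥453,778 × (1 + 9.1%)^7 ≈ ¥834,866.
Price-level factor over 7 years: 1.0729 × 1.033 × 1.0368 × 1.0667 × 1.057 × 1.030 × 1.031 ≈ 1.3758393541.
Dividing the nominal maturity value by the price-level factor gives the value in today's money.

¥606,805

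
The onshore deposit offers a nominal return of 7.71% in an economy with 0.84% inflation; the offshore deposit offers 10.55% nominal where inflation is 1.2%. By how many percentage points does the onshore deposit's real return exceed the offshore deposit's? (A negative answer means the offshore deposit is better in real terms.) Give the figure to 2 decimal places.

-2.43

The onshore deposit real return: 1.0771/1.0084 − 1 = 6.813%.
The offshore deposit real return: 1.1055/1.012 − 1 = 9.239%.
Difference: 6.813 − 9.239 = -2.426 pp.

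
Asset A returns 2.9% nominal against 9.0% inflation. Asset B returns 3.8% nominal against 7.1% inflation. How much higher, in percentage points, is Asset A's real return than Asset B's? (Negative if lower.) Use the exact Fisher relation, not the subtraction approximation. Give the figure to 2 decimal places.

-2.52

Asset A real return: 1.029/1.090 − 1 = -5.596%.
Asset B real return: 1.038/1.071 − 1 = -3.081%.
Difference: -5.596 − (-3.081) = -2.515 pp.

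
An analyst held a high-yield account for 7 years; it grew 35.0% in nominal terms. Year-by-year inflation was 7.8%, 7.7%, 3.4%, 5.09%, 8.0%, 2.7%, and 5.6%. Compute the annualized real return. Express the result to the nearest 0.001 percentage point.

Cumulative inflation factor: 1.078 × 1.077 × 1.034 × 1.0509 × 1.080 × 1.027 × 1.056 ≈ 1.47766.
Nominal growth factor: 1.35000. Real growth factor = 1.35000 / 1.47766 ≈ 0.91361.
Annualized: 0.91361^(1/7) − 1 ≈ -0.01282.

-1.282%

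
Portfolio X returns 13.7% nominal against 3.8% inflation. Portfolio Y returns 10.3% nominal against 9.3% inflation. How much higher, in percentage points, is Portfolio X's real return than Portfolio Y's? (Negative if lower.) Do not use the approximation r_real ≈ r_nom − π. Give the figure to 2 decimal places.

8.62

Portfolio X real return: 1.137/1.038 − 1 = 9.538%.
Portfolio Y real return: 1.103/1.093 − 1 = 0.915%.
Difference: 9.538 − 0.915 = 8.623 pp.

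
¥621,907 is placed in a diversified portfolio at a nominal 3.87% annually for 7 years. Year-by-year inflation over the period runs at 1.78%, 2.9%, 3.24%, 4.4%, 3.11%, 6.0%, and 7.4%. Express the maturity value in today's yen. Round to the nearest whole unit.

Nominal value at maturity: ¥621,907 × (1 + 3.87%)^7 ≈ ¥811,253.
Price-level factor over 7 years: 1.0178 × 1.029 × 1.0324 × 1.044 × 1.0311 × 1.060 × 1.074 ≈ 1.3250652031.
Dividing the nominal maturity value by the price-level factor gives the value in today's money.

¥612,236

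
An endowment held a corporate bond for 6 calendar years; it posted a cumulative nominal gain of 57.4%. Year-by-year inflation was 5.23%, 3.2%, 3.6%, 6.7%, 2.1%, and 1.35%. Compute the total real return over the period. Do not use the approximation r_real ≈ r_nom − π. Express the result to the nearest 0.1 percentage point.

Cumulative inflation factor: 1.0523 × 1.032 × 1.036 × 1.067 × 1.021 × 1.0135 ≈ 1.24220.
Nominal growth factor: 1.57400. Real growth factor = 1.57400 / 1.24220 ≈ 1.26710.
Total real return ≈ 26.7103%.

26.7%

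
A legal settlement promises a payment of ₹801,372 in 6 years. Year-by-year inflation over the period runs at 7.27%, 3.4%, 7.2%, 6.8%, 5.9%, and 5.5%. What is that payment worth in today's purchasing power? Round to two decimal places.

₹564,834.07

Price-level factor over 6 years: 1.0727 × 1.034 × 1.072 × 1.068 × 1.059 × 1.055 ≈ 1.4187741831.
Purchasing power today: ₹801,372 divided by that factor.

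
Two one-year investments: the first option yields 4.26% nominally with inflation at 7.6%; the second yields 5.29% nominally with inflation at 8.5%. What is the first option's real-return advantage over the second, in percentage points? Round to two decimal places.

-0.15

The first option real return: 1.0426/1.076 − 1 = -3.104%.
The second real return: 1.0529/1.085 − 1 = -2.959%.
Difference: -3.104 − (-2.959) = -0.145 pp.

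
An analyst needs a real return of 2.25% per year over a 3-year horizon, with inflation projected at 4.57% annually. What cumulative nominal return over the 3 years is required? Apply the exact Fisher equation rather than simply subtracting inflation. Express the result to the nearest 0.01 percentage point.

22.24%

Required annual nominal rate: (1+2.25%)(1+4.57%) − 1 = 6.922825%.
Cumulative over 3 years: (1 + 0.06922825)^3 − 1 ≈ 0.22239.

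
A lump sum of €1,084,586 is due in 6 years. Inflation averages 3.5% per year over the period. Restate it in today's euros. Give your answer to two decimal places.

€882,311.41

Price-level factor over 6 years: (1 + 3.5%)^6 ≈ 1.2292553263.
Purchasing power today: €1,084,586 divided by that factor.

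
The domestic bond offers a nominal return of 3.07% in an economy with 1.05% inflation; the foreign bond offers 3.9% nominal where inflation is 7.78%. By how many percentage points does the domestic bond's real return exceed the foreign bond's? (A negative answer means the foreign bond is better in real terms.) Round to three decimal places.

5.599

The domestic bond real return: 1.0307/1.0105 − 1 = 1.9990%.
The foreign bond real return: 1.039/1.0778 − 1 = -3.5999%.
Difference: 1.9990 − (-3.5999) = 5.5989 pp.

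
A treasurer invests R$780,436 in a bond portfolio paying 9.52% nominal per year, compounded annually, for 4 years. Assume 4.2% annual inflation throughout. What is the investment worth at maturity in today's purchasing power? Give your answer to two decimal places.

Nominal value at maturity: R$780,436 × (1 + 9.52%)^4 ≈ R$1,122,822.31.
Price-level factor over 4 years: (1 + 4.2%)^4 ≈ 1.1788834637.
Dividing the nominal maturity value by the price-level factor gives the value in today's money.

R$952,445.55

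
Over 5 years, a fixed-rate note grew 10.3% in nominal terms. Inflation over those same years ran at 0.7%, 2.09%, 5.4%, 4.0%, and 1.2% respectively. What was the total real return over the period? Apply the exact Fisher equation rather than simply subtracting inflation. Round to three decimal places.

-3.282%

Cumulative inflation factor: 1.007 × 1.0209 × 1.054 × 1.040 × 1.012 ≈ 1.14043.
Nominal growth factor: 1.10300. Real growth factor = 1.10300 / 1.14043 ≈ 0.96718.
Total real return ≈ -3.2818%.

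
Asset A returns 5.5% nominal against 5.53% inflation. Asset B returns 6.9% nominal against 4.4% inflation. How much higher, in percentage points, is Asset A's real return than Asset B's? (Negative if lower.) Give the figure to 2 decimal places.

-2.42

Asset A real return: 1.055/1.0553 − 1 = -0.028%.
Asset B real return: 1.069/1.044 − 1 = 2.395%.
Difference: -0.028 − 2.395 = -2.423 pp.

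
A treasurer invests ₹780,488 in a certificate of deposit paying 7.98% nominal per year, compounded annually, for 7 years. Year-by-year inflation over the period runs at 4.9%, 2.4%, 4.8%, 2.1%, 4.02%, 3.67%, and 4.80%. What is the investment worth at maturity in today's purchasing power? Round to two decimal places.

₹1,028,432.50

Nominal value at maturity: ₹780,488 × (1 + 7.98%)^7 ≈ ₹1,335,886.29.
Price-level factor over 7 years: 1.049 × 1.024 × 1.048 × 1.021 × 1.0402 × 1.0367 × 1.0480 ≈ 1.2989537863.
The maturity value deflated by that factor is the answer in today's purchasing power.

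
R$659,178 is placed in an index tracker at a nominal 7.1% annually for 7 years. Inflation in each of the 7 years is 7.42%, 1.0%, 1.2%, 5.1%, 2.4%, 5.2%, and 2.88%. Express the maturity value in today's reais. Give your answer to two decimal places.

R$833,091.30

Nominal value at maturity: R$659,178 × (1 + 7.1%)^7 ≈ R$1,065,440.01.
Price-level factor over 7 years: 1.0742 × 1.010 × 1.012 × 1.051 × 1.024 × 1.052 × 1.0288 ≈ 1.2788994553.
The maturity value deflated by that factor is the answer in today's purchasing power.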